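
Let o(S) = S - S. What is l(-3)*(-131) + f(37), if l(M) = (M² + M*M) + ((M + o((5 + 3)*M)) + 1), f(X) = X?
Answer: -2059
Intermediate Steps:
o(S) = 0
l(M) = 1 + M + 2*M² (l(M) = (M² + M*M) + ((M + 0) + 1) = (M² + M²) + (M + 1) = 2*M² + (1 + M) = 1 + M + 2*M²)
l(-3)*(-131) + f(37) = (1 - 3 + 2*(-3)²)*(-131) + 37 = (1 - 3 + 2*9)*(-131) + 37 = (1 - 3 + 18)*(-131) + 37 = 16*(-131) + 37 = -2096 + 37 = -2059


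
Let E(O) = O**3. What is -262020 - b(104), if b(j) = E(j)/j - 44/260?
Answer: -17734329/65 ≈ -2.7284e+5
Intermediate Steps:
b(j) = -11/65 + j**2 (b(j) = j**3/j - 44/260 = j**2 - 44*1/260 = j**2 - 11/65 = -11/65 + j**2)
-262020 - b(104) = -262020 - (-11/65 + 104**2) = -262020 - (-11/65 + 10816) = -262020 - 1*703029/65 = -262020 - 703029/65 = -17734329/65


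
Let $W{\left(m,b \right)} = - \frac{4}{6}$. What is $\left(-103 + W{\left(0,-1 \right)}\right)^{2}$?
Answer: $\frac{96721}{9} \approx 10747.0$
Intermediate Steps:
$W{\left(m,b \right)} = - \frac{2}{3}$ ($W{\left(m,b \right)} = \left(-4\right) \frac{1}{6} = - \frac{2}{3}$)
$\left(-103 + W{\left(0,-1 \right)}\right)^{2} = \left(-103 - \frac{2}{3}\right)^{2} = \left(- \frac{311}{3}\right)^{2} = \frac{96721}{9}$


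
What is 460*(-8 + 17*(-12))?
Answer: -97520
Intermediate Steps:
460*(-8 + 17*(-12)) = 460*(-8 - 204) = 460*(-212) = -97520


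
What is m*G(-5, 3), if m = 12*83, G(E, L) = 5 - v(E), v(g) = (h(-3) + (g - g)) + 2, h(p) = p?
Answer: 5976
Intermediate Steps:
v(g) = -1 (v(g) = (-3 + (g - g)) + 2 = (-3 + 0) + 2 = -3 + 2 = -1)
G(E, L) = 6 (G(E, L) = 5 - 1*(-1) = 5 + 1 = 6)
m = 996
m*G(-5, 3) = 996*6 = 5976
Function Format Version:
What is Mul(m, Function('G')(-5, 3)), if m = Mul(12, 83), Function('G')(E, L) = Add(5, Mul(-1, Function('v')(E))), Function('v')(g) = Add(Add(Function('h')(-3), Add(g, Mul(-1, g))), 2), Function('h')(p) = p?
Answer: 5976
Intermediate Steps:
Function('v')(g) = -1 (Function('v')(g) = Add(Add(-3, Add(g, Mul(-1, g))), 2) = Add(Add(-3, 0), 2) = Add(-3, 2) = -1)
Function('G')(E, L) = 6 (Function('G')(E, L) = Add(5, Mul(-1, -1)) = Add(5, 1) = 6)
m = 996
Mul(m, Function('G')(-5, 3)) = Mul(996, 6) = 5976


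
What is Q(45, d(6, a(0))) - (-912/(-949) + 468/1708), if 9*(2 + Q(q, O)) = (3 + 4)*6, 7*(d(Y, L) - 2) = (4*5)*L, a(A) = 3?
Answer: 1740413/1215669 ≈ 1.4317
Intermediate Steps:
d(Y, L) = 2 + 20*L/7 (d(Y, L) = 2 + ((4*5)*L)/7 = 2 + (20*L)/7 = 2 + 20*L/7)
Q(q, O) = 8/3 (Q(q, O) = -2 + ((3 + 4)*6)/9 = -2 + (7*6)/9 = -2 + (⅑)*42 = -2 + 14/3 = 8/3)
Q(45, d(6, a(0))) - (-912/(-949) + 468/1708) = 8/3 - (-912/(-949) + 468/1708) = 8/3 - (-912*(-1/949) + 468*(1/1708)) = 8/3 - (912/949 + 117/427) = 8/3 - 1*500457/405223 = 8/3 - 500457/405223 = 1740413/1215669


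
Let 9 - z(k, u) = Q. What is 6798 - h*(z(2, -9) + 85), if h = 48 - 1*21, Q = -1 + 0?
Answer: 4233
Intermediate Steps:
Q = -1
z(k, u) = 10 (z(k, u) = 9 - 1*(-1) = 9 + 1 = 10)
h = 27 (h = 48 - 21 = 27)
6798 - h*(z(2, -9) + 85) = 6798 - 27*(10 + 85) = 6798 - 27*95 = 6798 - 1*2565 = 6798 - 2565 = 4233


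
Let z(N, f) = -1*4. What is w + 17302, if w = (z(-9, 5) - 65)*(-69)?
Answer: 22063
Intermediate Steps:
z(N, f) = -4
w = 4761 (w = (-4 - 65)*(-69) = -69*(-69) = 4761)
w + 17302 = 4761 + 17302 = 22063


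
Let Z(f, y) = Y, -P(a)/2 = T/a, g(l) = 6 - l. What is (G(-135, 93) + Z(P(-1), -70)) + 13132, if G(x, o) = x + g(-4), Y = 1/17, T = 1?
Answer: 221120/17 ≈ 13007.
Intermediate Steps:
P(a) = -2/a
Y = 1/17 ≈ 0.058824
Z(f, y) = 1/17
G(x, o) = 10 + x (G(x, o) = x + (6 - 1*(-4)) = x + (6 + 4) = x + 10 = 10 + x)
(G(-135, 93) + Z(P(-1), -70)) + 13132 = ((10 - 135) + 1/17) + 13132 = (-125 + 1/17) + 13132 = -2124/17 + 13132 = 221120/17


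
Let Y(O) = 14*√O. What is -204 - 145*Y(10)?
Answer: -204 - 2030*√10 ≈ -6623.4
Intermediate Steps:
-204 - 145*Y(10) = -204 - 2030*√10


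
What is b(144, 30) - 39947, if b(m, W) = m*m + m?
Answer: -19067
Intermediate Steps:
b(m, W) = m + m² (b(m, W) = m² + m = m + m²)
b(144, 30) - 39947 = 144*(1 + 144) - 39947 = 144*145 - 39947 = 20880 - 39947 = -19067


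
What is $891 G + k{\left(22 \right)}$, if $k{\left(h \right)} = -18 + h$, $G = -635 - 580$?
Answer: $-1082561$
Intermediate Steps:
$G = -1215$ ($G = -635 - 580 = -1215$)
$891 G + k{\left(22 \right)} = 891 \left(-1215\right) + \left(-18 + 22\right) = -1082565 + 4 = -1082561$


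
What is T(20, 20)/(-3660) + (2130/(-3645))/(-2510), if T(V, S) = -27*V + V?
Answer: 2647361/18602865 ≈ 0.14231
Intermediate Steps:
T(V, S) = -26*V
T(20, 20)/(-3660) + (2130/(-3645))/(-2510) = -26*20/(-3660) + (2130/(-3645))/(-2510) = -520*(-1/3660) + (2130*(-1/3645))*(-1/2510) = 26/183 - 142/243*(-1/2510) = 26/183 + 71/304965 = 2647361/18602865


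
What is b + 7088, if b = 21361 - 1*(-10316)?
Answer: 38765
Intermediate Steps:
b = 31677 (b = 21361 + 10316 = 31677)
b + 7088 = 31677 + 7088 = 38765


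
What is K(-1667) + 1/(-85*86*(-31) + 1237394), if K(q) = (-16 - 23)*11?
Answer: -628057715/1464004 ≈ -429.00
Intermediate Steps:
K(q) = -429 (K(q) = -39*11 = -429)
K(-1667) + 1/(-85*86*(-31) + 1237394) = -429 + 1/(-85*86*(-31) + 1237394) = -429 + 1/(-7310*(-31) + 1237394) = -429 + 1/(226610 + 1237394) = -429 + 1/1464004 = -628057715/1464004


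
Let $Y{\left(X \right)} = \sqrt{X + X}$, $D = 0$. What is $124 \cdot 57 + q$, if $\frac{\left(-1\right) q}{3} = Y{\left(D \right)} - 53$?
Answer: $7227$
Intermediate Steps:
$Y{\left(X \right)} = \sqrt{2} \sqrt{X}$ ($Y{\left(X \right)} = \sqrt{2 X} = \sqrt{2} \sqrt{X}$)
$q = 159$ ($q = - 3 \left(\sqrt{2} \sqrt{0} - 53\right) = - 3 \left(\sqrt{2} \cdot 0 - 53\right) = - 3 \left(0 - 53\right) = \left(-3\right) \left(-53\right) = 159$)
$124 \cdot 57 + q = 124 \cdot 57 + 159 = 7068 + 159 = 7227$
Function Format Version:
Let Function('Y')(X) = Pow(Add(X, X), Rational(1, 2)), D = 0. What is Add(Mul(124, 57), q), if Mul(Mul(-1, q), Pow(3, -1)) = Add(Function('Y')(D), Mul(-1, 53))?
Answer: 7227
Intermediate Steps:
Function('Y')(X) = Mul(Pow(2, Rational(1, 2)), Pow(X, Rational(1, 2))) (Function('Y')(X) = Pow(Mul(2, X), Rational(1, 2)) = Mul(Pow(2, Rational(1, 2)), Pow(X, Rational(1, 2))))
q = 159 (q = Mul(-3, Add(Mul(Pow(2, Rational(1, 2)), Pow(0, Rational(1, 2))), Mul(-1, 53))) = Mul(-3, Add(Mul(Pow(2, Rational(1, 2)), 0), -53)) = Mul(-3, Add(0, -53)) = Mul(-3, -53) = 159)
Add(Mul(124, 57), q) = Add(Mul(124, 57), 159) = Add(7068, 159) = 7227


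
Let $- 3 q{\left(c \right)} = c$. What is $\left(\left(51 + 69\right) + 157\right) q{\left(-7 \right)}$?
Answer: $\frac{1939}{3} \approx 646.33$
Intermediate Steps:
$q{\left(c \right)} = - \frac{c}{3}$
$\left(\left(51 + 69\right) + 157\right) q{\left(-7 \right)} = \left(\left(51 + 69\right) + 157\right) \left(\left(- \frac{1}{3}\right) \left(-7\right)\right) = \left(120 + 157\right) \frac{7}{3} = 277 \cdot \frac{7}{3} = \frac{1939}{3}$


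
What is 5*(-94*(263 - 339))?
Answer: 35720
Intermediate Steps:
5*(-94*(263 - 339)) = 5*(-94*(-76)) = 5*7144 = 35720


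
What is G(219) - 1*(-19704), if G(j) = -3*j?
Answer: 19047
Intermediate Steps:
G(219) - 1*(-19704) = -3*219 - 1*(-19704) = -657 + 19704 = 19047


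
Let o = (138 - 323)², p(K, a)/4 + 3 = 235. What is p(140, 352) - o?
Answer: -33297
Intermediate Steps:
p(K, a) = 928 (p(K, a) = -12 + 4*235 = -12 + 940 = 928)
o = 34225 (o = (-185)² = 34225)
p(140, 352) - o = 928 - 1*34225 = 928 - 34225 = -33297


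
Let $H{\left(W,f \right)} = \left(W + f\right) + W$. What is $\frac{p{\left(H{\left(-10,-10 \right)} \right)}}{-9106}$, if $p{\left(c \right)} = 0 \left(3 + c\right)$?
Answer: $0$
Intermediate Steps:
$H{\left(W,f \right)} = f + 2 W$
$p{\left(c \right)} = 0$
$\frac{p{\left(H{\left(-10,-10 \right)} \right)}}{-9106} = \frac{0}{-9106} = 0 \left(- \frac{1}{9106}\right) = 0$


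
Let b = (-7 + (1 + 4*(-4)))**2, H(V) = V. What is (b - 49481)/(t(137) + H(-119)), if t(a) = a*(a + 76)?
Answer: -48997/29062 ≈ -1.6859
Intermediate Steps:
t(a) = a*(76 + a)
b = 484 (b = (-7 + (1 - 16))**2 = (-7 - 15)**2 = (-22)**2 = 484)
(b - 49481)/(t(137) + H(-119)) = (484 - 49481)/(137*(76 + 137) - 119) = -48997/(137*213 - 119) = -48997/(29181 - 119) = -48997/29062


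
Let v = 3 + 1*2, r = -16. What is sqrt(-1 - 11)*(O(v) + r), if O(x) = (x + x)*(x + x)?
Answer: 168*I*sqrt(3) ≈ 290.98*I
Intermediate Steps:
v = 5 (v = 3 + 2 = 5)
O(x) = 4*x**2 (O(x) = (2*x)*(2*x) = 4*x**2)
sqrt(-1 - 11)*(O(v) + r) = sqrt(-1 - 11)*(4*5**2 - 16) = sqrt(-12)*(4*25 - 16) = (2*I*sqrt(3))*(100 - 16) = (2*I*sqrt(3))*84 = 168*I*sqrt(3)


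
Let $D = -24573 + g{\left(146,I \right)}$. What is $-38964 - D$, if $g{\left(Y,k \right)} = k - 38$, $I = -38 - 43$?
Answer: $-14272$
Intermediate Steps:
$I = -81$
$g{\left(Y,k \right)} = -38 + k$ ($g{\left(Y,k \right)} = k - 38 = -38 + k$)
$D = -24692$ ($D = -24573 - 119 = -24692$)
$-38964 - D = -38964 - -24692 = -38964 + 24692 = -14272$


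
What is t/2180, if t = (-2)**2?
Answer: 1/545 ≈ 0.0018349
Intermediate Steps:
t = 4
t/2180 = 4/2180 = 4*(1/2180) = 1/545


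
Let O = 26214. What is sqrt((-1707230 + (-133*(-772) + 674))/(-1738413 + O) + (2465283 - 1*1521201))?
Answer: sqrt(2767697531773155402)/1712199 ≈ 971.64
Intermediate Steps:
sqrt((-1707230 + (-133*(-772) + 674))/(-1738413 + O) + (2465283 - 1*1521201)) = sqrt((-1707230 + (-133*(-772) + 674))/(-1738413 + 26214) + (2465283 - 1*1521201)) = sqrt((-1707230 + (102676 + 674))/(-1712199) + (2465283 - 1521201)) = sqrt((-1707230 + 103350)*(-1/1712199) + 944082) = sqrt(-1603880*(-1/1712199) + 944082) = sqrt(1603880/1712199 + 944082) = sqrt(1616457860198/1712199) = sqrt(2767697531773155402)/1712199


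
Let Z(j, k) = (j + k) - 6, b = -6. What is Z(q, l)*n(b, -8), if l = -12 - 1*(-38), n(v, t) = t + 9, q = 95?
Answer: 115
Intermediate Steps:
n(v, t) = 9 + t
l = 26 (l = -12 + 38 = 26)
Z(j, k) = -6 + j + k
Z(q, l)*n(b, -8) = (-6 + 95 + 26)*(9 - 8) = 115*1 = 115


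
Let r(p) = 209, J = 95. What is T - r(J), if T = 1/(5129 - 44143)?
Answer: -8153927/39014 ≈ -209.00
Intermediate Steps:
T = -1/39014 (T = 1/(-39014) = -1/39014 ≈ -2.5632e-5)
T - r(J) = -1/39014 - 1*209 = -1/39014 - 209 = -8153927/39014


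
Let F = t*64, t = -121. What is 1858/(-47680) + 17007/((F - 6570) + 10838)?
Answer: -102169021/20716960 ≈ -4.9317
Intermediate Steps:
F = -7744 (F = -121*64 = -7744)
1858/(-47680) + 17007/((F - 6570) + 10838) = 1858/(-47680) + 17007/((-7744 - 6570) + 10838) = 1858*(-1/47680) + 17007/(-14314 + 10838) = -929/23840 + 17007/(-3476) = -929/23840 + 17007*(-1/3476) = -929/23840 - 17007/3476 = -102169021/20716960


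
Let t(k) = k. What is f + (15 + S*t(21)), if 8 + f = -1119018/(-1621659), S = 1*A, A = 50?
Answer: 571737527/540553 ≈ 1057.7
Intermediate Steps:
S = 50 (S = 1*50 = 50)
f = -3951418/540553 (f = -8 - 1119018/(-1621659) = -8 - 1119018*(-1/1621659) = -8 + 373006/540553 = -3951418/540553 ≈ -7.3100)
f + (15 + S*t(21)) = -3951418/540553 + (15 + 50*21) = -3951418/540553 + (15 + 1050) = -3951418/540553 + 1065 = 571737527/540553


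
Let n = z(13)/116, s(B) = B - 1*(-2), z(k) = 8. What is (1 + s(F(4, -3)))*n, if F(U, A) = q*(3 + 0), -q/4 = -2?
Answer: 54/29 ≈ 1.8621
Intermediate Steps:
q = 8 (q = -4*(-2) = 8)
F(U, A) = 24 (F(U, A) = 8*(3 + 0) = 8*3 = 24)
s(B) = 2 + B (s(B) = B + 2 = 2 + B)
n = 2/29 (n = 8/116 = 8*(1/116) = 2/29 ≈ 0.068966)
(1 + s(F(4, -3)))*n = (1 + (2 + 24))*(2/29) = (1 + 26)*(2/29) = 27*(2/29) = 54/29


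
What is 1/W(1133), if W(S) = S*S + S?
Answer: 1/1284822 ≈ 7.7832e-7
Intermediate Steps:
W(S) = S + S² (W(S) = S² + S = S + S²)
1/W(1133) = 1/(1133*(1 + 1133)) = 1/(1133*1134) = 1/1284822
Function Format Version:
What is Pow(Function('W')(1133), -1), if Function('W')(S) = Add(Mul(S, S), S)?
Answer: Rational(1, 1284822) ≈ 7.7832e-7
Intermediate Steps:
Function('W')(S) = Add(S, Pow(S, 2)) (Function('W')(S) = Add(Pow(S, 2), S) = Add(S, Pow(S, 2)))
Pow(Function('W')(1133), -1) = Pow(Mul(1133, Add(1, 1133)), -1) = Pow(Mul(1133, 1134), -1) = Pow(1284822, -1) = Rational(1, 1284822)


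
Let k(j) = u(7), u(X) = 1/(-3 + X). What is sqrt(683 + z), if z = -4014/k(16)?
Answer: I*sqrt(15373) ≈ 123.99*I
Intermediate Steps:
k(j) = 1/4 (k(j) = 1/(-3 + 7) = 1/4)
z = -16056 (z = -4014/1/4 = -4014*4 = -16056)
sqrt(683 + z) = sqrt(683 - 16056) = sqrt(-15373) = I*sqrt(15373)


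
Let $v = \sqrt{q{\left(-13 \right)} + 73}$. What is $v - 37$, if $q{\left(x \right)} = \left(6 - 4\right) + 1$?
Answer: $-37 + 2 \sqrt{19} \approx -28.282$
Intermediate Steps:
$q{\left(x \right)} = 3$ ($q{\left(x \right)} = 2 + 1 = 3$)
$v = 2 \sqrt{19}$ ($v = \sqrt{3 + 73} = \sqrt{76} = 2 \sqrt{19} \approx 8.7178$)
$v - 37 = 2 \sqrt{19} - 37 = -37 + 2 \sqrt{19}$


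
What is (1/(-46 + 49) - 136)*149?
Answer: -60643/3 ≈ -20214.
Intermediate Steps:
(1/(-46 + 49) - 136)*149 = (1/3 - 136)*149 = -407/3*149 = -60643/3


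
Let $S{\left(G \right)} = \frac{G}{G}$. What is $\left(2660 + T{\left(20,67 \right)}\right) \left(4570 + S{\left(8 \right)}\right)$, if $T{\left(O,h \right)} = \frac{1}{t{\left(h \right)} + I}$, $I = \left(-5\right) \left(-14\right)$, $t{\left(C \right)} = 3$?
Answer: $\frac{887601351}{73} \approx 1.2159 \cdot 10^{7}$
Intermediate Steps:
$I = 70$
$T{\left(O,h \right)} = \frac{1}{73}$ ($T{\left(O,h \right)} = \frac{1}{3 + 70} = \frac{1}{73}$)
$S{\left(G \right)} = 1$
$\left(2660 + T{\left(20,67 \right)}\right) \left(4570 + S{\left(8 \right)}\right) = \left(2660 + \frac{1}{73}\right) \left(4570 + 1\right) = \frac{194181}{73} \cdot 4571 = \frac{887601351}{73}$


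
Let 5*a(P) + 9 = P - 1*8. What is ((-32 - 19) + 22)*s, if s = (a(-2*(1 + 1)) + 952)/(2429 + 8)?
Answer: -137431/12185 ≈ -11.279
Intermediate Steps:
a(P) = -17/5 + P/5 (a(P) = -9/5 + (P - 1*8)/5 = -9/5 + (P - 8)/5 = -9/5 + (-8 + P)/5 = -9/5 + (-8/5 + P/5) = -17/5 + P/5)
s = 4739/12185 (s = ((-17/5 + (-2*(1 + 1))/5) + 952)/(2429 + 8) = ((-17/5 + (-2*2)/5) + 952)/2437 = ((-17/5 + (⅕)*(-4)) + 952)*(1/2437) = ((-17/5 - ⅘) + 952)*(1/2437) = (-21/5 + 952)*(1/2437) = (4739/5)*(1/2437) = 4739/12185 ≈ 0.38892)
((-32 - 19) + 22)*s = ((-32 - 19) + 22)*(4739/12185) = (-51 + 22)*(4739/12185) = -29*4739/12185 = -137431/12185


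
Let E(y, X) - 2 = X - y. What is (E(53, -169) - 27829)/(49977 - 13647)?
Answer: -4007/5190 ≈ -0.77206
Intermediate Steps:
E(y, X) = 2 + X - y (E(y, X) = 2 + (X - y) = 2 + X - y)
(E(53, -169) - 27829)/(49977 - 13647) = ((2 - 169 - 1*53) - 27829)/(49977 - 13647) = ((2 - 169 - 53) - 27829)/36330 = (-220 - 27829)*(1/36330) = -28049*1/36330 = -4007/5190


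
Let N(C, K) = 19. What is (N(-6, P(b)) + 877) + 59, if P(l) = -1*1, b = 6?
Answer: 955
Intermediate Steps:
P(l) = -1
(N(-6, P(b)) + 877) + 59 = (19 + 877) + 59 = 896 + 59 = 955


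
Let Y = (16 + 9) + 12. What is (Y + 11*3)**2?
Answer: 4900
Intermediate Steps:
Y = 37 (Y = 25 + 12 = 37)
(Y + 11*3)**2 = (37 + 11*3)**2 = (37 + 33)**2 = 70**2 = 4900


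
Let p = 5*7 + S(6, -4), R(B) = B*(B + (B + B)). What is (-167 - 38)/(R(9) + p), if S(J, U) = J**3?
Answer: -205/494 ≈ -0.41498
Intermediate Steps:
R(B) = 3*B**2 (R(B) = B*(B + 2*B) = B*(3*B) = 3*B**2)
p = 251 (p = 5*7 + 6**3 = 35 + 216 = 251)
(-167 - 38)/(R(9) + p) = (-167 - 38)/(3*9**2 + 251) = -205/(3*81 + 251) = -205/(243 + 251) = -205/494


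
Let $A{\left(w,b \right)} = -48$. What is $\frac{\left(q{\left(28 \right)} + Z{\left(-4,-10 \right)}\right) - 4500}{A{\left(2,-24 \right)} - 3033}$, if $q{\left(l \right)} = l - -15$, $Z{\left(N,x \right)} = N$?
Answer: $\frac{1487}{1027} \approx 1.4479$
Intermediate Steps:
$q{\left(l \right)} = 15 + l$ ($q{\left(l \right)} = l + 15 = 15 + l$)
$\frac{\left(q{\left(28 \right)} + Z{\left(-4,-10 \right)}\right) - 4500}{A{\left(2,-24 \right)} - 3033} = \frac{\left(\left(15 + 28\right) - 4\right) - 4500}{-48 - 3033} = \frac{\left(43 - 4\right) - 4500}{-3081} = \left(39 - 4500\right) \left(- \frac{1}{3081}\right) = \left(-4461\right) \left(- \frac{1}{3081}\right) = \frac{1487}{1027}$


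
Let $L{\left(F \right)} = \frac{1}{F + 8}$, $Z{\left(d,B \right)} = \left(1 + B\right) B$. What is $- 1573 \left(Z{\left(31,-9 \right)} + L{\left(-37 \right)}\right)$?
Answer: $- \frac{3282851}{29} \approx -1.132 \cdot 10^{5}$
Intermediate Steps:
$Z{\left(d,B \right)} = B \left(1 + B\right)$
$L{\left(F \right)} = \frac{1}{8 + F}$
$- 1573 \left(Z{\left(31,-9 \right)} + L{\left(-37 \right)}\right) = - 1573 \left(- 9 \left(1 - 9\right) + \frac{1}{8 - 37}\right) = - 1573 \left(\left(-9\right) \left(-8\right) + \frac{1}{-29}\right) = - 1573 \left(72 - \frac{1}{29}\right) = \left(-1573\right) \frac{2087}{29} = - \frac{3282851}{29}$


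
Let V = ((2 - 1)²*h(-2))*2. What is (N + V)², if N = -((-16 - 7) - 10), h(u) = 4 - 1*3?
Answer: 1225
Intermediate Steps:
h(u) = 1 (h(u) = 4 - 3 = 1)
N = 33 (N = -(-23 - 10) = -1*(-33) = 33)
V = 2 (V = ((2 - 1)²*1)*2 = (1²*1)*2 = (1*1)*2 = 1*2 = 2)
(N + V)² = (33 + 2)² = 35² = 1225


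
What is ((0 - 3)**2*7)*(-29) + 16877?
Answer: 15050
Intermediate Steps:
((0 - 3)**2*7)*(-29) + 16877 = ((-3)**2*7)*(-29) + 16877 = (9*7)*(-29) + 16877 = 63*(-29) + 16877 = -1827 + 16877 = 15050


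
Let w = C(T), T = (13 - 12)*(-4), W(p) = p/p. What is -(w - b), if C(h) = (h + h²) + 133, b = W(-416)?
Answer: -144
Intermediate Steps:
W(p) = 1
T = -4 (T = 1*(-4) = -4)
b = 1
C(h) = 133 + h + h²
w = 145 (w = 133 - 4 + (-4)² = 133 - 4 + 16 = 145)
-(w - b) = -(145 - 1*1) = -(145 - 1) = -1*144 = -144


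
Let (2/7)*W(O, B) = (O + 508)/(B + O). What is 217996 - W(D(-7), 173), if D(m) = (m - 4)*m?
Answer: 21798781/100 ≈ 2.1799e+5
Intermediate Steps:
D(m) = m*(-4 + m) (D(m) = (-4 + m)*m = m*(-4 + m))
W(O, B) = 7*(508 + O)/(2*(B + O)) (W(O, B) = 7*((O + 508)/(B + O))/2 = 7*((508 + O)/(B + O))/2 = 7*(508 + O)/(2*(B + O)))
217996 - W(D(-7), 173) = 217996 - (1778 + 7*(-7*(-4 - 7))/2)/(173 - 7*(-4 - 7)) = 217996 - (1778 + 7*(-7*(-11))/2)/(173 - 7*(-11)) = 217996 - (1778 + (7/2)*77)/(173 + 77) = 217996 - (1778 + 539/2)/250 = 217996 - 4095/(250*2) = 217996 - 1*819/100 = 217996 - 819/100 = 21798781/100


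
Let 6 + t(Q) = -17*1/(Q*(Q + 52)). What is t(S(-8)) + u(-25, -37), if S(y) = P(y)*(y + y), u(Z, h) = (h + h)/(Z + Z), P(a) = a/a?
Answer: -64663/14400 ≈ -4.4905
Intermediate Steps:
P(a) = 1
u(Z, h) = h/Z (u(Z, h) = (2*h)/((2*Z)) = (2*h)*(1/(2*Z)) = h/Z)
S(y) = 2*y (S(y) = 1*(y + y) = 1*(2*y) = 2*y)
t(Q) = -6 - 17/(Q*(52 + Q)) (t(Q) = -6 - 17*1/(Q*(Q + 52)) = -6 - 17*1/(Q*(52 + Q)) = -6 - 17/(Q*(52 + Q)))
t(S(-8)) + u(-25, -37) = (-17 - 624*(-8) - 6*(2*(-8))²)/(((2*(-8)))*(52 + 2*(-8))) - 37/(-25) = (-17 - 312*(-16) - 6*(-16)²)/((-16)*(52 - 16)) - 37*(-1/25) = -1/16*(-17 + 4992 - 6*256)/36 + 37/25 = -1/16*1/36*(-17 + 4992 - 1536) + 37/25 = -1/16*1/36*3439 + 37/25 = -3439/576 + 37/25 = -64663/14400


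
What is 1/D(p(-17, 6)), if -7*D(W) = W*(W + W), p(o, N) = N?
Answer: -7/72 ≈ -0.097222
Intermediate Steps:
D(W) = -2*W²/7 (D(W) = -W*(W + W)/7 = -W*2*W/7 = -2*W²/7)
1/D(p(-17, 6)) = 1/(-2/7*6²) = 1/(-2/7*36) = 1/(-72/7) = -7/72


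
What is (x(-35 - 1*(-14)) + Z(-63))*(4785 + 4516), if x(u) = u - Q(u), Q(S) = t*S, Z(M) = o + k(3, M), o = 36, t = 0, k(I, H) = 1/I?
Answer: 427846/3 ≈ 1.4262e+5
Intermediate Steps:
Z(M) = 109/3 (Z(M) = 36 + 1/3 = 36 + ⅓ = 109/3)
Q(S) = 0 (Q(S) = 0*S = 0)
x(u) = u (x(u) = u - 1*0 = u + 0 = u)
(x(-35 - 1*(-14)) + Z(-63))*(4785 + 4516) = ((-35 - 1*(-14)) + 109/3)*(4785 + 4516) = ((-35 + 14) + 109/3)*9301 = (-21 + 109/3)*9301 = (46/3)*9301 = 427846/3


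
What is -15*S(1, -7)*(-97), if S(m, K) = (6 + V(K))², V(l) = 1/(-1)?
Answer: 36375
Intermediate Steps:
V(l) = -1 (V(l) = 1*(-1) = -1)
S(m, K) = 25 (S(m, K) = (6 - 1)² = 5² = 25)
-15*S(1, -7)*(-97) = -15*25*(-97) = -375*(-97) = 36375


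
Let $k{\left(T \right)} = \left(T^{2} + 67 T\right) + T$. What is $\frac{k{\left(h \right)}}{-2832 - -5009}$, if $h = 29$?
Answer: $\frac{2813}{2177} \approx 1.2921$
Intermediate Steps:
$k{\left(T \right)} = T^{2} + 68 T$
$\frac{k{\left(h \right)}}{-2832 - -5009} = \frac{29 \left(68 + 29\right)}{-2832 - -5009} = \frac{29 \cdot 97}{-2832 + 5009} = \frac{2813}{2177}$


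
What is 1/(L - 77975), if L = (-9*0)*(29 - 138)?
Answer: -1/77975 ≈ -1.2825e-5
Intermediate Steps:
L = 0 (L = 0*(-109) = 0)
1/(L - 77975) = 1/(0 - 77975) = 1/(-77975) = -1/77975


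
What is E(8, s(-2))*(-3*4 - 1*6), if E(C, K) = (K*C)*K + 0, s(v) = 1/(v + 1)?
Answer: -144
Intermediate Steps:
s(v) = 1/(1 + v)
E(C, K) = C*K**2 (E(C, K) = (C*K)*K + 0 = C*K**2 + 0 = C*K**2)
E(8, s(-2))*(-3*4 - 1*6) = (8*(1/(1 - 2))**2)*(-3*4 - 1*6) = (8*(1/(-1))**2)*(-12 - 6) = (8*(-1)**2)*(-18) = (8*1)*(-18) = 8*(-18) = -144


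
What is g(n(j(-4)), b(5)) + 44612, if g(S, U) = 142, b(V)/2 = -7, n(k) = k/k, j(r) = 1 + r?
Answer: 44754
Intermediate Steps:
n(k) = 1
b(V) = -14 (b(V) = 2*(-7) = -14)
g(n(j(-4)), b(5)) + 44612 = 142 + 44612 = 44754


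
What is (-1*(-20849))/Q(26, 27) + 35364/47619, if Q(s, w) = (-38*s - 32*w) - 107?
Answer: -102614495/10365069 ≈ -9.9000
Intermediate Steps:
Q(s, w) = -107 - 38*s - 32*w
(-1*(-20849))/Q(26, 27) + 35364/47619 = (-1*(-20849))/(-107 - 38*26 - 32*27) + 35364/47619 = 20849/(-107 - 988 - 864) + 35364*(1/47619) = 20849/(-1959) + 11788/15873 = 20849*(-1/1959) + 11788/15873 = -20849/1959 + 11788/15873 = -102614495/10365069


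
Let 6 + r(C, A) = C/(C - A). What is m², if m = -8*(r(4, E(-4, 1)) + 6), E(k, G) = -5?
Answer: 1024/81 ≈ 12.642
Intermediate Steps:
r(C, A) = -6 + C/(C - A)
m = -32/9 (m = -8*((-6*(-5) + 5*4)/(-5 - 1*4) + 6) = -8*((30 + 20)/(-5 - 4) + 6) = -8*(50/(-9) + 6) = -8*(-⅑*50 + 6) = -8*(-50/9 + 6) = -8*4/9 = -32/9 ≈ -3.5556)
m² = (-32/9)² = 1024/81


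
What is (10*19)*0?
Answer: 0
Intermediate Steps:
(10*19)*0 = 190*0 = 0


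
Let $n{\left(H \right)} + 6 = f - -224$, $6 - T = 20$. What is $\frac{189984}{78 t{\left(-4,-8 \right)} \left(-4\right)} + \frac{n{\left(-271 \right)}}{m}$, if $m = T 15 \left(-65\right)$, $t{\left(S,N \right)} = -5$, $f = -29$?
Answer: $\frac{79169}{650} \approx 121.8$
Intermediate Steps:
$T = -14$ ($T = 6 - 20 = -14$)
$m = 13650$ ($m = \left(-14\right) 15 \left(-65\right) = \left(-210\right) \left(-65\right) = 13650$)
$n{\left(H \right)} = 189$ ($n{\left(H \right)} = -6 - -195 = -6 + \left(-29 + 224\right) = -6 + 195 = 189$)
$\frac{189984}{78 t{\left(-4,-8 \right)} \left(-4\right)} + \frac{n{\left(-271 \right)}}{m} = \frac{189984}{78 \left(-5\right) \left(-4\right)} + \frac{189}{13650} = \frac{189984}{\left(-390\right) \left(-4\right)} + 189 \cdot \frac{1}{13650} = \frac{189984}{1560} + \frac{9}{650} = 189984 \cdot \frac{1}{1560} + \frac{9}{650} = \frac{7916}{65} + \frac{9}{650} = \frac{79169}{650}$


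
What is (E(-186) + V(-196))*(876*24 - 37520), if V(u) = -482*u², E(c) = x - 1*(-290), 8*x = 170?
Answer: 305443247572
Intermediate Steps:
x = 85/4 (x = (⅛)*170 = 85/4 ≈ 21.250)
E(c) = 1245/4 (E(c) = 85/4 - 1*(-290) = 85/4 + 290 = 1245/4)
(E(-186) + V(-196))*(876*24 - 37520) = (1245/4 - 482*(-196)²)*(876*24 - 37520) = (1245/4 - 482*38416)*(21024 - 37520) = (1245/4 - 18516512)*(-16496) = -74064803/4*(-16496) = 305443247572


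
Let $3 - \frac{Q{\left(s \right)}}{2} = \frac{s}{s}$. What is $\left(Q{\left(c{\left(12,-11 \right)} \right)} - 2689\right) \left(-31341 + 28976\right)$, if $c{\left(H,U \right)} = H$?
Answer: $6350025$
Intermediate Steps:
$Q{\left(s \right)} = 4$ ($Q{\left(s \right)} = 6 - 2 \frac{s}{s} = 6 - 2 = 4$)
$\left(Q{\left(c{\left(12,-11 \right)} \right)} - 2689\right) \left(-31341 + 28976\right) = \left(4 - 2689\right) \left(-31341 + 28976\right) = \left(-2685\right) \left(-2365\right) = 6350025$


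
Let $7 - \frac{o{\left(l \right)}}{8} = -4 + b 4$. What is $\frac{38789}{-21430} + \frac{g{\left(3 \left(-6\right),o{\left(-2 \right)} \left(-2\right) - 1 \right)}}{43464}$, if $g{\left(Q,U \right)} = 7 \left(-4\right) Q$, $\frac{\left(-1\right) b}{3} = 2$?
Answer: $- \frac{69796849}{38809730} \approx -1.7984$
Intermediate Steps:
$b = -6$ ($b = \left(-3\right) 2 = -6$)
$o{\left(l \right)} = 280$ ($o{\left(l \right)} = 56 - 8 \left(-4 - 24\right) = 56 - -224 = 56 + 224 = 280$)
$g{\left(Q,U \right)} = - 28 Q$
$\frac{38789}{-21430} + \frac{g{\left(3 \left(-6\right),o{\left(-2 \right)} \left(-2\right) - 1 \right)}}{43464} = \frac{38789}{-21430} + \frac{\left(-28\right) 3 \left(-6\right)}{43464} = 38789 \left(- \frac{1}{21430}\right) + \left(-28\right) \left(-18\right) \frac{1}{43464} = - \frac{38789}{21430} + 504 \cdot \frac{1}{43464} = - \frac{38789}{21430} + \frac{21}{1811} = - \frac{69796849}{38809730}$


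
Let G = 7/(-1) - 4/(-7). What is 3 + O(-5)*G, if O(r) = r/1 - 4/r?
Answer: 30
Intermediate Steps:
O(r) = r - 4/r (O(r) = r*1 - 4/r = r - 4/r)
G = -45/7 (G = 7*(-1) - 4*(-⅐) = -7 + 4/7 = -45/7 ≈ -6.4286)
3 + O(-5)*G = 3 + (-5 - 4/(-5))*(-45/7) = 3 + (-5 - 4*(-⅕))*(-45/7) = 3 + (-5 + ⅘)*(-45/7) = 3 - 21/5*(-45/7) = 3 + 27 = 30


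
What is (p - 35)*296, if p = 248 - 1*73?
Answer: 41440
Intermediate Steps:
p = 175 (p = 248 - 73 = 175)
(p - 35)*296 = (175 - 35)*296 = 140*296 = 41440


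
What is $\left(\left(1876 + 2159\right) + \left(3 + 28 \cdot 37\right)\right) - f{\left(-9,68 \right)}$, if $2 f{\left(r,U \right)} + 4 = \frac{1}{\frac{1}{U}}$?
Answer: $5042$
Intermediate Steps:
$f{\left(r,U \right)} = -2 + \frac{U}{2}$ ($f{\left(r,U \right)} = -2 + \frac{1}{2 \frac{1}{U}} = -2 + \frac{U}{2}$)
$\left(\left(1876 + 2159\right) + \left(3 + 28 \cdot 37\right)\right) - f{\left(-9,68 \right)} = \left(\left(1876 + 2159\right) + \left(3 + 28 \cdot 37\right)\right) - \left(-2 + \frac{1}{2} \cdot 68\right) = \left(4035 + \left(3 + 1036\right)\right) - \left(-2 + 34\right) = \left(4035 + 1039\right) - 32 = 5074 - 32 = 5042$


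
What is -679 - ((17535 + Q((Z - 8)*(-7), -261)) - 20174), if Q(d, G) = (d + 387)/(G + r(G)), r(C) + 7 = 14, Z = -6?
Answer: 498325/254 ≈ 1961.9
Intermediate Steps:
r(C) = 7 (r(C) = -7 + 14 = 7)
Q(d, G) = (387 + d)/(7 + G) (Q(d, G) = (d + 387)/(G + 7) = (387 + d)/(7 + G))
-679 - ((17535 + Q((Z - 8)*(-7), -261)) - 20174) = -679 - ((17535 + (387 + (-6 - 8)*(-7))/(7 - 261)) - 20174) = -679 - ((17535 + (387 - 14*(-7))/(-254)) - 20174) = -679 - ((17535 - (387 + 98)/254) - 20174) = -679 - ((17535 - 1/254*485) - 20174) = -679 - ((17535 - 485/254) - 20174) = -679 - (4453405/254 - 20174) = -679 - 1*(-670791/254) = -679 + 670791/254 = 498325/254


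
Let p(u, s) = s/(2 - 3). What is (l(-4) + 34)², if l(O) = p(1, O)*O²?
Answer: 9604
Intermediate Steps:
p(u, s) = -s (p(u, s) = s/(-1) = s*(-1) = -s)
l(O) = -O³ (l(O) = (-O)*O² = -O³)
(l(-4) + 34)² = (-1*(-4)³ + 34)² = (-1*(-64) + 34)² = (64 + 34)² = 98² = 9604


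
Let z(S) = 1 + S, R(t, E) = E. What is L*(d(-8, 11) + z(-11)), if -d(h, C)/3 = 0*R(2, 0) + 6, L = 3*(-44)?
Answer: 3696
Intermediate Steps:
L = -132
d(h, C) = -18 (d(h, C) = -3*(0*0 + 6) = -3*(0 + 6) = -3*6 = -18)
L*(d(-8, 11) + z(-11)) = -132*(-18 + (1 - 11)) = -132*(-18 - 10) = -132*(-28) = 3696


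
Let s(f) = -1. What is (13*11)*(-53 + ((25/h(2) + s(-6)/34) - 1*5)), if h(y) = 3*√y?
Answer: -282139/34 + 3575*√2/6 ≈ -7455.6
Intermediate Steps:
(13*11)*(-53 + ((25/h(2) + s(-6)/34) - 1*5)) = (13*11)*(-53 + ((25/((3*√2)) - 1/34) - 1*5)) = 143*(-53 + ((25*(√2/6) - 1*1/34) - 5)) = 143*(-53 + ((25*√2/6 - 1/34) - 5)) = 143*(-53 + ((-1/34 + 25*√2/6) - 5)) = 143*(-53 + (-171/34 + 25*√2/6)) = 143*(-1973/34 + 25*√2/6) = -282139/34 + 3575*√2/6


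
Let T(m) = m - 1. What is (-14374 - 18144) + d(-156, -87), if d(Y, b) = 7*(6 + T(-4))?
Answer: -32511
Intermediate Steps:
T(m) = -1 + m
d(Y, b) = 7 (d(Y, b) = 7*(6 + (-1 - 4)) = 7*(6 - 5) = 7*1 = 7)
(-14374 - 18144) + d(-156, -87) = (-14374 - 18144) + 7 = -32518 + 7 = -32511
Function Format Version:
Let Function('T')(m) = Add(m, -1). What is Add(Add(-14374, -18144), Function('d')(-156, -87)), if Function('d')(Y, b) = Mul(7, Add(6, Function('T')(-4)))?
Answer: -32511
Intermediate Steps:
Function('T')(m) = Add(-1, m)
Function('d')(Y, b) = 7 (Function('d')(Y, b) = Mul(7, Add(6, Add(-1, -4))) = Mul(7, Add(6, -5)) = Mul(7, 1) = 7)
Add(Add(-14374, -18144), Function('d')(-156, -87)) = Add(Add(-14374, -18144), 7) = Add(-32518, 7) = -32511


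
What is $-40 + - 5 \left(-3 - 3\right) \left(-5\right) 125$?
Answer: $-18790$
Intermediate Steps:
$-40 + - 5 \left(-3 - 3\right) \left(-5\right) 125 = -40 + \left(-5\right) \left(-6\right) \left(-5\right) 125 = -40 + 30 \left(-5\right) 125 = -40 - 18750 = -18790$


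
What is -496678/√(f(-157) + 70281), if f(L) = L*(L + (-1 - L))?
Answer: -248339*√70438/35219 ≈ -1871.4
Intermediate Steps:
f(L) = -L (f(L) = L*(-1) = -L)
-496678/√(f(-157) + 70281) = -496678/√(-1*(-157) + 70281) = -496678/√(157 + 70281) = -496678*√70438/70438 = -248339*√70438/35219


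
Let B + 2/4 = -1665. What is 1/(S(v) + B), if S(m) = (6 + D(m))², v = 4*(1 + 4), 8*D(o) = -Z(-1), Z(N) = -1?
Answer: -64/104191 ≈ -0.00061426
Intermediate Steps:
B = -3331/2 (B = -½ - 1665 = -3331/2 ≈ -1665.5)
D(o) = ⅛ (D(o) = (-1*(-1))/8 = (⅛)*1 = ⅛)
v = 20 (v = 4*5 = 20)
S(m) = 2401/64 (S(m) = (6 + ⅛)² = (49/8)² = 2401/64)
1/(S(v) + B) = 1/(2401/64 - 3331/2) = 1/(-104191/64) = -64/104191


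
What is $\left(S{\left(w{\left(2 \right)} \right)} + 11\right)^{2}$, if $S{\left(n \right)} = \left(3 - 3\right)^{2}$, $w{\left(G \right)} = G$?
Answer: $121$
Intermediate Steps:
$S{\left(n \right)} = 0$ ($S{\left(n \right)} = 0^{2} = 0$)
$\left(S{\left(w{\left(2 \right)} \right)} + 11\right)^{2} = \left(0 + 11\right)^{2} = 11^{2} = 121$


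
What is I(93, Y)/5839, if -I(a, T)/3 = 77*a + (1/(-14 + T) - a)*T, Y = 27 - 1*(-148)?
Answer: 628791/134297 ≈ 4.6821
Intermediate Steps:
Y = 175 (Y = 27 + 148 = 175)
I(a, T) = -231*a - 3*T*(1/(-14 + T) - a) (I(a, T) = -3*(77*a + (1/(-14 + T) - a)*T) = -3*(77*a + T*(1/(-14 + T) - a)) = -231*a - 3*T*(1/(-14 + T) - a))
I(93, Y)/5839 = (3*(-1*175 + 1078*93 + 93*175**2 - 91*175*93)/(-14 + 175))/5839 = (3*(-175 + 100254 + 93*30625 - 1481025)/161)*(1/5839) = (3*(1/161)*(-175 + 100254 + 2848125 - 1481025))*(1/5839) = (3*(1/161)*1467179)*(1/5839) = (628791/23)*(1/5839) = 628791/134297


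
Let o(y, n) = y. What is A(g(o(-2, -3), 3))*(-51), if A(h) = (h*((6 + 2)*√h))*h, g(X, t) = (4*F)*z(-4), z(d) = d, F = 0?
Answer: 0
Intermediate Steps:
g(X, t) = 0 (g(X, t) = (4*0)*(-4) = 0*(-4) = 0)
A(h) = 8*h^(5/2) (A(h) = (h*(8*√h))*h = (8*h^(3/2))*h = 8*h^(5/2))
A(g(o(-2, -3), 3))*(-51) = (8*0^(5/2))*(-51) = (8*0)*(-51) = 0*(-51) = 0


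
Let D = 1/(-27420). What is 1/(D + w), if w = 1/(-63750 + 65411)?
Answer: 45544620/25759 ≈ 1768.1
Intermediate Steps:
w = 1/1661 ≈ 0.00060205
D = -1/27420 ≈ -3.6470e-5
1/(D + w) = 1/(-1/27420 + 1/1661) = 1/(25759/45544620) = 45544620/25759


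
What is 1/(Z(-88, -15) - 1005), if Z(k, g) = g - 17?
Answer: -1/1037 ≈ -0.00096432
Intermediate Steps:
Z(k, g) = -17 + g
1/(Z(-88, -15) - 1005) = 1/((-17 - 15) - 1005) = 1/(-32 - 1005) = 1/(-1037) = -1/1037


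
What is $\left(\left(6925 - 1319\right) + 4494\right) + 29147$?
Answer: $39247$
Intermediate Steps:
$\left(\left(6925 - 1319\right) + 4494\right) + 29147 = \left(5606 + 4494\right) + 29147 = 10100 + 29147 = 39247$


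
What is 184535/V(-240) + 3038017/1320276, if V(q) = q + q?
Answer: -4036314725/10562208 ≈ -382.15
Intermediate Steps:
V(q) = 2*q
184535/V(-240) + 3038017/1320276 = 184535/((2*(-240))) + 3038017/1320276 = 184535/(-480) + 3038017*(1/1320276) = 184535*(-1/480) + 3038017/1320276 = -36907/96 + 3038017/1320276 = -4036314725/10562208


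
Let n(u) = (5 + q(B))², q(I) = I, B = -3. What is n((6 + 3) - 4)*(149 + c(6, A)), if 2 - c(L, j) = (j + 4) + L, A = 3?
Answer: 552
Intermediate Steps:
n(u) = 4 (n(u) = (5 - 3)² = 2² = 4)
c(L, j) = -2 - L - j (c(L, j) = 2 - ((j + 4) + L) = 2 - ((4 + j) + L) = 2 - (4 + L + j) = 2 + (-4 - L - j) = -2 - L - j)
n((6 + 3) - 4)*(149 + c(6, A)) = 4*(149 + (-2 - 1*6 - 1*3)) = 4*(149 + (-2 - 6 - 3)) = 4*(149 - 11) = 4*138 = 552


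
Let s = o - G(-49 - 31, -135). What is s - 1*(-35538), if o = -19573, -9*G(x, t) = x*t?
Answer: 17165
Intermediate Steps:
G(x, t) = -t*x/9 (G(x, t) = -x*t/9 = -t*x/9)
s = -18373 (s = -19573 - (-1)*(-135)*(-49 - 31)/9 = -19573 - (-1)*(-135)*(-80)/9 = -19573 - 1*(-1200) = -19573 + 1200 = -18373)
s - 1*(-35538) = -18373 - 1*(-35538) = -18373 + 35538 = 17165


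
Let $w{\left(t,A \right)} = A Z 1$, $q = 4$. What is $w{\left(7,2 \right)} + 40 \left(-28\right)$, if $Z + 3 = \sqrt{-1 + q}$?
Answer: $-1126 + 2 \sqrt{3} \approx -1122.5$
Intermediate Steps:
$Z = -3 + \sqrt{3}$ ($Z = -3 + \sqrt{-1 + 4} = -3 + \sqrt{3} \approx -1.268$)
$w{\left(t,A \right)} = A \left(-3 + \sqrt{3}\right)$ ($w{\left(t,A \right)} = A \left(-3 + \sqrt{3}\right) 1 = A \left(-3 + \sqrt{3}\right)$)
$w{\left(7,2 \right)} + 40 \left(-28\right) = 2 \left(-3 + \sqrt{3}\right) + 40 \left(-28\right) = \left(-6 + 2 \sqrt{3}\right) - 1120 = -1126 + 2 \sqrt{3}$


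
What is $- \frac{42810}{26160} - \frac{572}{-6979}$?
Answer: $- \frac{9460249}{6085688} \approx -1.5545$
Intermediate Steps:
$- \frac{42810}{26160} - \frac{572}{-6979} = \left(-42810\right) \frac{1}{26160} - - \frac{572}{6979} = - \frac{1427}{872} + \frac{572}{6979} = - \frac{9460249}{6085688}$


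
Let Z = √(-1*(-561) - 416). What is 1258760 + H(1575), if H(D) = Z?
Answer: 1258760 + √145 ≈ 1.2588e+6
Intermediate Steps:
Z = √145 (Z = √(561 - 416) = √145 ≈ 12.042)
H(D) = √145
1258760 + H(1575) = 1258760 + √145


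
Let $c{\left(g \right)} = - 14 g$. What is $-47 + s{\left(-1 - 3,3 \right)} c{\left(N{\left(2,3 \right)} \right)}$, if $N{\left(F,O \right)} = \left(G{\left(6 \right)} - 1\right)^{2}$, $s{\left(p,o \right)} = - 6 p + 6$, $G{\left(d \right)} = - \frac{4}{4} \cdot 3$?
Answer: $-6767$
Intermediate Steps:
$G{\left(d \right)} = -3$ ($G{\left(d \right)} = \left(-4\right) \frac{1}{4} \cdot 3 = \left(-1\right) 3 = -3$)
$s{\left(p,o \right)} = 6 - 6 p$
$N{\left(F,O \right)} = 16$ ($N{\left(F,O \right)} = \left(-3 - 1\right)^{2} = \left(-4\right)^{2} = 16$)
$-47 + s{\left(-1 - 3,3 \right)} c{\left(N{\left(2,3 \right)} \right)} = -47 + \left(6 - 6 \left(-1 - 3\right)\right) \left(\left(-14\right) 16\right) = -47 + \left(6 - -24\right) \left(-224\right) = -47 + \left(6 + 24\right) \left(-224\right) = -47 + 30 \left(-224\right) = -47 - 6720 = -6767$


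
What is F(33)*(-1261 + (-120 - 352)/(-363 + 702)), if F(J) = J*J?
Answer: -155346213/113 ≈ -1.3747e+6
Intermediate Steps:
F(J) = J²
F(33)*(-1261 + (-120 - 352)/(-363 + 702)) = 33²*(-1261 + (-120 - 352)/(-363 + 702)) = 1089*(-1261 - 472/339) = 1089*(-427951/339) = -155346213/113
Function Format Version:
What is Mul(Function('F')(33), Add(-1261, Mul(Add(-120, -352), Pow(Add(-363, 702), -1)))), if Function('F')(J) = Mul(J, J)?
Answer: Rational(-155346213, 113) ≈ -1.3747e+6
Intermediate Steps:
Function('F')(J) = Pow(J, 2)
Mul(Function('F')(33), Add(-1261, Mul(Add(-120, -352), Pow(Add(-363, 702), -1)))) = Mul(Pow(33, 2), Add(-1261, Mul(Add(-120, -352), Pow(Add(-363, 702), -1)))) = Mul(1089, Add(-1261, Mul(-472, Pow(339, -1)))) = Mul(1089, Add(-1261, Mul(-472, Rational(1, 339)))) = Mul(1089, Add(-1261, Rational(-472, 339))) = Mul(1089, Rational(-427951, 339)) = Rational(-155346213, 113)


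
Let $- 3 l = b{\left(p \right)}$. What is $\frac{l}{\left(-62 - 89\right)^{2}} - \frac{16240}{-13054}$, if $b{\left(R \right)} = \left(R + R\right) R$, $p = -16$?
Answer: $\frac{552090536}{446466381} \approx 1.2366$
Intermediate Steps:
$b{\left(R \right)} = 2 R^{2}$ ($b{\left(R \right)} = 2 R R = 2 R^{2}$)
$l = - \frac{512}{3}$ ($l = - \frac{2 \left(-16\right)^{2}}{3} = - \frac{2 \cdot 256}{3} = \left(- \frac{1}{3}\right) 512 = - \frac{512}{3} \approx -170.67$)
$\frac{l}{\left(-62 - 89\right)^{2}} - \frac{16240}{-13054} = - \frac{512}{3 \left(-62 - 89\right)^{2}} - \frac{16240}{-13054} = - \frac{512}{3 \left(-151\right)^{2}} - - \frac{8120}{6527} = - \frac{512}{3 \cdot 22801} + \frac{8120}{6527} = \left(- \frac{512}{3}\right) \frac{1}{22801} + \frac{8120}{6527} = - \frac{512}{68403} + \frac{8120}{6527} = \frac{552090536}{446466381}$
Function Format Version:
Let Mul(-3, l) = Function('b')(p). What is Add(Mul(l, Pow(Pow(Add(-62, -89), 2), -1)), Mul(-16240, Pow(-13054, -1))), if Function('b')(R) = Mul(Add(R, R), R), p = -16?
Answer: Rational(552090536, 446466381) ≈ 1.2366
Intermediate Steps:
Function('b')(R) = Mul(2, Pow(R, 2)) (Function('b')(R) = Mul(Mul(2, R), R) = Mul(2, Pow(R, 2)))
l = Rational(-512, 3) (l = Mul(Rational(-1, 3), Mul(2, Pow(-16, 2))) = Mul(Rational(-1, 3), Mul(2, 256)) = Mul(Rational(-1, 3), 512) = Rational(-512, 3) ≈ -170.67)
Add(Mul(l, Pow(Pow(Add(-62, -89), 2), -1)), Mul(-16240, Pow(-13054, -1))) = Add(Mul(Rational(-512, 3), Pow(Pow(Add(-62, -89), 2), -1)), Mul(-16240, Pow(-13054, -1))) = Add(Mul(Rational(-512, 3), Pow(Pow(-151, 2), -1)), Mul(-16240, Rational(-1, 13054))) = Add(Mul(Rational(-512, 3), Pow(22801, -1)), Rational(8120, 6527)) = Add(Mul(Rational(-512, 3), Rational(1, 22801)), Rational(8120, 6527)) = Add(Rational(-512, 68403), Rational(8120, 6527)) = Rational(552090536, 446466381)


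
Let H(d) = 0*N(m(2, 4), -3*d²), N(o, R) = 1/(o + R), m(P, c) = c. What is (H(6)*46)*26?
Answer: 0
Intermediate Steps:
N(o, R) = 1/(R + o)
H(d) = 0 (H(d) = 0/(-3*d² + 4) = 0/(4 - 3*d²) = 0)
(H(6)*46)*26 = (0*46)*26 = 0*26 = 0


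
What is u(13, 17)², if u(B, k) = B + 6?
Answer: 361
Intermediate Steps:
u(B, k) = 6 + B
u(13, 17)² = (6 + 13)² = 19² = 361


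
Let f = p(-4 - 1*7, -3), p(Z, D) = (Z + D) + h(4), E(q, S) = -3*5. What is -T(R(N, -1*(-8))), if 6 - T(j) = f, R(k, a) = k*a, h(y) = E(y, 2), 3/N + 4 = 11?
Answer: -35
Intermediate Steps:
N = 3/7 (N = 3/(-4 + 11) = 3/7 ≈ 0.42857)
E(q, S) = -15
h(y) = -15
R(k, a) = a*k
p(Z, D) = -15 + D + Z (p(Z, D) = (Z + D) - 15 = (D + Z) - 15 = -15 + D + Z)
f = -29 (f = -15 - 3 + (-4 - 1*7) = -15 - 3 + (-4 - 7) = -15 - 3 - 11 = -29)
T(j) = 35 (T(j) = 6 - 1*(-29) = 6 + 29 = 35)
-T(R(N, -1*(-8))) = -1*35 = -35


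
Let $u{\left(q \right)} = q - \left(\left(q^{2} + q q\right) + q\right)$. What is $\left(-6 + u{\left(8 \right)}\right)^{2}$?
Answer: $17956$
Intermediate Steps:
$u{\left(q \right)} = - 2 q^{2}$ ($u{\left(q \right)} = q - \left(\left(q^{2} + q^{2}\right) + q\right) = q - \left(2 q^{2} + q\right) = q - \left(q + 2 q^{2}\right) = - 2 q^{2}$)
$\left(-6 + u{\left(8 \right)}\right)^{2} = \left(-6 - 2 \cdot 8^{2}\right)^{2} = \left(-6 - 128\right)^{2} = \left(-134\right)^{2} = 17956$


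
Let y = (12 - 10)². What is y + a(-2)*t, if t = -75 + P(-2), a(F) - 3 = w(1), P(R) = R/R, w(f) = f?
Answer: -292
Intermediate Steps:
P(R) = 1
y = 4 (y = 2² = 4)
a(F) = 4 (a(F) = 3 + 1 = 4)
t = -74 (t = -75 + 1 = -74)
y + a(-2)*t = 4 + 4*(-74) = 4 - 296 = -292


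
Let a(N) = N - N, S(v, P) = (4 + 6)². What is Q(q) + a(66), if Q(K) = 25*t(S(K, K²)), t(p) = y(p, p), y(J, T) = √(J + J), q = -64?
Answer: 250*√2 ≈ 353.55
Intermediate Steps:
S(v, P) = 100 (S(v, P) = 10² = 100)
y(J, T) = √2*√J (y(J, T) = √(2*J) = √2*√J)
a(N) = 0
t(p) = √2*√p
Q(K) = 250*√2 (Q(K) = 25*(√2*√100) = 25*(√2*10) = 25*(10*√2) = 250*√2)
Q(q) + a(66) = 250*√2 + 0 = 250*√2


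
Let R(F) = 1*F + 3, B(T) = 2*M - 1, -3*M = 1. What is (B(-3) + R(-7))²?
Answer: 289/9 ≈ 32.111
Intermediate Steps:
M = -⅓ (M = -⅓*1 = -⅓ ≈ -0.33333)
B(T) = -5/3 (B(T) = 2*(-⅓) - 1 = -⅔ - 1 = -5/3)
R(F) = 3 + F (R(F) = F + 3 = 3 + F)
(B(-3) + R(-7))² = (-5/3 + (3 - 7))² = (-5/3 - 4)² = (-17/3)² = 289/9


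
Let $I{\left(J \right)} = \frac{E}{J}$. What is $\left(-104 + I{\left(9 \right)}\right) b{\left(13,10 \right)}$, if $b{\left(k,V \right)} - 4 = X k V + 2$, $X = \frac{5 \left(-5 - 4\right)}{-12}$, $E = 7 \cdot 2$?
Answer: $- \frac{151669}{3} \approx -50556.0$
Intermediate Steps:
$E = 14$
$X = \frac{15}{4}$ ($X = 5 \left(-9\right) \left(- \frac{1}{12}\right) = \left(-45\right) \left(- \frac{1}{12}\right) = \frac{15}{4} \approx 3.75$)
$I{\left(J \right)} = \frac{14}{J}$
$b{\left(k,V \right)} = 6 + \frac{15 V k}{4}$ ($b{\left(k,V \right)} = 4 + \left(\frac{15 k}{4} V + 2\right) = 4 + \left(\frac{15 V k}{4} + 2\right) = 4 + \left(2 + \frac{15 V k}{4}\right) = 6 + \frac{15 V k}{4}$)
$\left(-104 + I{\left(9 \right)}\right) b{\left(13,10 \right)} = \left(-104 + \frac{14}{9}\right) \left(6 + \frac{15}{4} \cdot 10 \cdot 13\right) = \left(-104 + 14 \cdot \frac{1}{9}\right) \left(6 + \frac{975}{2}\right) = \left(-104 + \frac{14}{9}\right) \frac{987}{2} = \left(- \frac{922}{9}\right) \frac{987}{2} = - \frac{151669}{3}$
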